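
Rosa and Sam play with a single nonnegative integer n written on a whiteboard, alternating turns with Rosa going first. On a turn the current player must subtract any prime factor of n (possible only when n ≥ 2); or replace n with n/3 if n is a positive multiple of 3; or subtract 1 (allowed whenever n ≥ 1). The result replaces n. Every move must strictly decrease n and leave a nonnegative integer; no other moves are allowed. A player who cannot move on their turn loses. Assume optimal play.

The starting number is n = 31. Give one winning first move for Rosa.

Move to 0.

Build the W/L table. Terminal = L. A non-terminal position is W if it has a move to some L; otherwise it is L.
n=0: no move → L
n=1: reaches L-position 0 → W
n=2: reaches L-position 0 → W
n=3: reaches L-position 0 → W
n=4: only reaches 2(W), 3(W), all W → L
n=5: reaches L-position 0 → W
n=6: reaches L-position 4 → W
n=7: reaches L-position 0 → W
n=8: only reaches 6(W), 7(W), all W → L
n=9: reaches L-position 8 → W
n=10: reaches L-position 8 → W
n=11: reaches L-position 0 → W
n=12: reaches L-position 4 → W
n=13: reaches L-position 0 → W
n=14: only reaches 7(W), 12(W), 13(W), all W → L
n=15: reaches L-position 14 → W
n=16: reaches L-position 14 → W
n=17: reaches L-position 0 → W
n=18: only reaches 6(W), 15(W), 16(W), 17(W), all W → L
n=19: reaches L-position 0 → W
n=20: reaches L-position 18 → W
n=21: reaches L-position 14 → W
n=22: only reaches 11(W), 20(W), 21(W), all W → L
n=23: reaches L-position 0 → W
n=24: reaches L-position 8 → W
n=25: only reaches 20(W), 24(W), all W → L
n=26: reaches L-position 25 → W
n=27: only reaches 9(W), 24(W), 26(W), all W → L
n=28: reaches L-position 27 → W
n=29: reaches L-position 0 → W
n=30: reaches L-position 25 → W
n=31: reaches L-position 0 → W
From 31, the L positions reachable in one move are: 0.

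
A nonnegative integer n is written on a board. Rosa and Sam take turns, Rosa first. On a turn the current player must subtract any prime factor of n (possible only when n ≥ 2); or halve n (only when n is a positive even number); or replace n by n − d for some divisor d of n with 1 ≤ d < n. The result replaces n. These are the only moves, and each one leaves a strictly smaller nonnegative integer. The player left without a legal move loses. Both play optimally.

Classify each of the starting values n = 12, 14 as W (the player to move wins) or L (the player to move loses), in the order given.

Use the standard recursion: the mover loses at a terminal position; elsewhere, the mover wins exactly when some move hands the opponent an L position.
n=0: no move → L
n=1: no move → L
n=2: W (go to 0, an L position)
n=3: W (go to 0, an L position)
n=4: L (options 2(W), 3(W) are all W)
n=5: W (go to 0, an L position)
n=6: W (go to 4, an L position)
n=7: W (go to 0, an L position)
n=8: W (go to 4, an L position)
n=9: L (options 6(W), 8(W) are all W)
n=10: W (go to 9, an L position)
n=11: W (go to 0, an L position)
n=12: W (go to 9, an L position)
n=13: W (go to 0, an L position)
n=14: L (options 7(W), 12(W), 13(W) are all W)

12: W, 14: L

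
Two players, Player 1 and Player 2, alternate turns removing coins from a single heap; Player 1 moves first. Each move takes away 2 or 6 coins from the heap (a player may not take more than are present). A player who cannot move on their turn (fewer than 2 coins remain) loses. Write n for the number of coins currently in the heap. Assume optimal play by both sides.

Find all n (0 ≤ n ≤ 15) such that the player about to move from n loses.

0, 1, 4, 5, 8, 9, 12, 13

Use the standard recursion: the mover loses at a terminal position; elsewhere, the mover wins exactly when some move hands the opponent an L position.
n=0: no move → L
n=1: no move → L
n=2: can move to 0, which is L ⇒ W
n=3: can move to 1, which is L ⇒ W
n=4: the only move is to 2(W), a W ⇒ L
n=5: the only move is to 3(W), a W ⇒ L
n=6: can move to 4, which is L ⇒ W
n=7: can move to 5, which is L ⇒ W
n=8: moves to 6(W), 2(W); every one is W ⇒ L
n=9: moves to 7(W), 3(W); every one is W ⇒ L
n=10: can move to 8, which is L ⇒ W
n=11: can move to 9, which is L ⇒ W
n=12: moves to 10(W), 6(W); every one is W ⇒ L
n=13: moves to 11(W), 7(W); every one is W ⇒ L
n=14: can move to 12, which is L ⇒ W
n=15: can move to 13, which is L ⇒ W
Reading off the rows marked L gives the requested list; there are 8 such values of n.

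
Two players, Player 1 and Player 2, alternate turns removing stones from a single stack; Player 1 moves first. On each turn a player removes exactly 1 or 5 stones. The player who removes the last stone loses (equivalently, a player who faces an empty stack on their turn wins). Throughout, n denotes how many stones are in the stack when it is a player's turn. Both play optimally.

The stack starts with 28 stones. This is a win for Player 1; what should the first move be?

Remove 1, leaving 27.

Positions with no move are W. A position that does have a move is losing for the player to move precisely when every available move leads to a winning position for the opponent. Fill in the labels:
n=0: no move; the opponent has just taken the last stone and therefore loses → W
n=1: L (sole option 0(W) is W)
n=2: W (go to 1, an L position)
n=3: L (sole option 2(W) is W)
n=4: W (go to 3, an L position)
n=5: L (options 4(W), 0(W) are all W)
n=6: W (go to 5, an L position)
n=7: L (options 6(W), 2(W) are all W)
n=8: W (go to 7, an L position)
n=9: L (options 8(W), 4(W) are all W)
n=10: W (go to 9, an L position)
n=11: L (options 10(W), 6(W) are all W)
n=12: W (go to 11, an L position)
n=13: L (options 12(W), 8(W) are all W)
n=14: W (go to 13, an L position)
n=15: L (options 14(W), 10(W) are all W)
n=16: W (go to 15, an L position)
n=17: L (options 16(W), 12(W) are all W)
n=18: W (go to 17, an L position)
n=19: L (options 18(W), 14(W) are all W)
n=20: W (go to 19, an L position)
n=21: L (options 20(W), 16(W) are all W)
n=22: W (go to 21, an L position)
n=23: L (options 22(W), 18(W) are all W)
n=24: W (go to 23, an L position)
n=25: L (options 24(W), 20(W) are all W)
n=26: W (go to 25, an L position)
n=27: L (options 26(W), 22(W) are all W)
n=28: W (go to 27, an L position)
From 28, the L positions reachable in one move are: 27, 23. Any move reaching one of these is winning.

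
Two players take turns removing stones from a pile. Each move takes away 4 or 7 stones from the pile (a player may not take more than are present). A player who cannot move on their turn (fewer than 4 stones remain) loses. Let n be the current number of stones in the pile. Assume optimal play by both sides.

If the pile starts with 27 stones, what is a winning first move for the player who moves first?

Classify positions by backward induction: terminal positions (no move available) are L. From any other position, the mover wins iff some move reaches an L.
n=0: no move → L
n=1: no move → L
n=2: no move → L
n=3: no move → L
n=4: W (go to 0, an L position)
n=5: W (go to 1, an L position)
n=6: W (go to 2, an L position)
n=7: W (go to 3, an L position)
n=8: W (go to 1, an L position)
n=9: W (go to 2, an L position)
n=10: W (go to 3, an L position)
n=11: L (options 7(W), 4(W) are all W)
n=12: L (options 8(W), 5(W) are all W)
n=13: L (options 9(W), 6(W) are all W)
n=14: L (options 10(W), 7(W) are all W)
n=15: W (go to 11, an L position)
n=16: W (go to 12, an L position)
n=17: W (go to 13, an L position)
n=18: W (go to 14, an L position)
n=19: W (go to 12, an L position)
n=20: W (go to 13, an L position)
n=21: W (go to 14, an L position)
n=22: L (options 18(W), 15(W) are all W)
n=23: L (options 19(W), 16(W) are all W)
n=24: L (options 20(W), 17(W) are all W)
n=25: L (options 21(W), 18(W) are all W)
n=26: W (go to 22, an L position)
n=27: W (go to 23, an L position)
From 27, the L positions reachable in one move are: 23.

Remove 4, leaving 23.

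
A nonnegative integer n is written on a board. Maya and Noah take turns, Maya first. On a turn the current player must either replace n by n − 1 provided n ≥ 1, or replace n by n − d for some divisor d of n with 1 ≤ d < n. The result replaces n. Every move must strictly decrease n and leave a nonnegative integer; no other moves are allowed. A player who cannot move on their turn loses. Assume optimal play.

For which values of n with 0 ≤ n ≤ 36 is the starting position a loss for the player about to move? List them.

Label each position W (a win for the player to move) or L (a loss). A position with no legal move is L; any other position is W exactly when some move reaches an L, and L when every move reaches a W.
n=0: no move → L
n=1: reaches L-position 0 → W
n=2: only reaches 1(W), which is W → L
n=3: reaches L-position 2 → W
n=4: reaches L-position 2 → W
n=5: only reaches 4(W), which is W → L
n=6: reaches L-position 5 → W
n=7: only reaches 6(W), which is W → L
n=8: reaches L-position 7 → W
n=9: only reaches 6(W), 8(W), all W → L
n=10: reaches L-position 5 → W
n=11: only reaches 10(W), which is W → L
n=12: reaches L-position 9 → W
n=13: only reaches 12(W), which is W → L
n=14: reaches L-position 7 → W
n=15: only reaches 10(W), 12(W), 14(W), all W → L
n=16: reaches L-position 15 → W
n=17: only reaches 16(W), which is W → L
n=18: reaches L-position 9 → W
n=19: only reaches 18(W), which is W → L
n=20: reaches L-position 15 → W
n=21: only reaches 14(W), 18(W), 20(W), all W → L
n=22: reaches L-position 11 → W
n=23: only reaches 22(W), which is W → L
n=24: reaches L-position 21 → W
n=25: only reaches 20(W), 24(W), all W → L
n=26: reaches L-position 13 → W
n=27: only reaches 18(W), 24(W), 26(W), all W → L
n=28: reaches L-position 21 → W
n=29: only reaches 28(W), which is W → L
n=30: reaches L-position 15 → W
n=31: only reaches 30(W), which is W → L
n=32: reaches L-position 31 → W
n=33: only reaches 22(W), 30(W), 32(W), all W → L
n=34: reaches L-position 17 → W
n=35: only reaches 28(W), 30(W), 34(W), all W → L
n=36: reaches L-position 27 → W
Reading off the rows marked L gives the requested list; there are 18 such values of n.

0, 2, 5, 7, 9, 11, 13, 15, 17, 19, 21, 23, 25, 27, 29, 31, 33, 35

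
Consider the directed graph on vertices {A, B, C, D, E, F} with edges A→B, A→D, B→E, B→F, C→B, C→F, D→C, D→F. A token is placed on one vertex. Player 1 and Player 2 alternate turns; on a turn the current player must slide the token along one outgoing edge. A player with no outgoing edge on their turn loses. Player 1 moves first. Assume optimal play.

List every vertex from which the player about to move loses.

Classify positions by backward induction: terminal positions (no move available) are L. From any other position, the mover wins iff some move reaches an L.
Every edge goes from a vertex to one that appears earlier in the order F, E, B, C, D, A, so processing vertices in that order labels each vertex after all of its successors.
F: no outgoing edge → L
E: no outgoing edge → L
B: can move to E, which is L ⇒ W
C: can move to F, which is L ⇒ W
D: can move to F, which is L ⇒ W
A: moves to D(W), B(W); every one is W ⇒ L
Reading off the rows marked L gives the requested list; there are 3 such vertices.

A, E, F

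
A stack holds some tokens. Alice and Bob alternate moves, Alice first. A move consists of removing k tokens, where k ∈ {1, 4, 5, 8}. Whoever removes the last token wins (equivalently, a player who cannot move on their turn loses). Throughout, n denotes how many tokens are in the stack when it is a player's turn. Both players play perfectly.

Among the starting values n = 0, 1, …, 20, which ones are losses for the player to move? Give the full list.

0, 2, 9, 11, 18, 20

Label each position W (a win for the player to move) or L (a loss). A position with no legal move is L; any other position is W exactly when some move reaches an L, and L when every move reaches a W.
n=0: no move → L
n=1: →0(L), so W
n=2: →1(W) only, which is W, so L
n=3: →2(L), so W
n=4: →0(L), so W
n=5: →0(L), so W
n=6: →2(L), so W
n=7: →2(L), so W
n=8: →0(L), so W
n=9: →8(W), 5(W), 4(W), 1(W) — all W, so L
n=10: →9(L), so W
n=11: →10(W), 7(W), 6(W), 3(W) — all W, so L
n=12: →11(L), so W
n=13: →9(L), so W
n=14: →9(L), so W
n=15: →11(L), so W
n=16: →11(L), so W
n=17: →9(L), so W
n=18: →17(W), 14(W), 13(W), 10(W) — all W, so L
n=19: →18(L), so W
n=20: →19(W), 16(W), 15(W), 12(W) — all W, so L
Reading off the rows marked L gives the requested list; there are 6 such values of n.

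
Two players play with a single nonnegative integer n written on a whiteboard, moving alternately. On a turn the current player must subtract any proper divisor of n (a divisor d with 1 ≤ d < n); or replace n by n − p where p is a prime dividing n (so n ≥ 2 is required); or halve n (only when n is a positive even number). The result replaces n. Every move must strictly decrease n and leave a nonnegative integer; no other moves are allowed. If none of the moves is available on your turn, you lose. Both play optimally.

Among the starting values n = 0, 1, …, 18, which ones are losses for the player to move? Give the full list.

Build the W/L table. Terminal = L. A non-terminal position is W if it has a move to some L; otherwise it is L.
n=0: no move → L
n=1: no move → L
n=2: can move to 0, which is L ⇒ W
n=3: can move to 0, which is L ⇒ W
n=4: moves to 2(W), 3(W); every one is W ⇒ L
n=5: can move to 0, which is L ⇒ W
n=6: can move to 4, which is L ⇒ W
n=7: can move to 0, which is L ⇒ W
n=8: can move to 4, which is L ⇒ W
n=9: moves to 6(W), 8(W); every one is W ⇒ L
n=10: can move to 9, which is L ⇒ W
n=11: can move to 0, which is L ⇒ W
n=12: can move to 9, which is L ⇒ W
n=13: can move to 0, which is L ⇒ W
n=14: moves to 7(W), 12(W), 13(W); every one is W ⇒ L
n=15: can move to 14, which is L ⇒ W
n=16: can move to 14, which is L ⇒ W
n=17: can move to 0, which is L ⇒ W
n=18: can move to 9, which is L ⇒ W
Reading off the rows marked L gives the requested list; there are 5 such values of n.

0, 1, 4, 9, 14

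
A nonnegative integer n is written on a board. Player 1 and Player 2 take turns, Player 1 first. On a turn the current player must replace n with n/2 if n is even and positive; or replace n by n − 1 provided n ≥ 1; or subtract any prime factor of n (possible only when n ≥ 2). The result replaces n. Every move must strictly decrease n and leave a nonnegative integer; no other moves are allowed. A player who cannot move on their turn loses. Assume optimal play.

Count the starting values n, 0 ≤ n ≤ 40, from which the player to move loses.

Classify positions by backward induction: terminal positions (no move available) are L. From any other position, the mover wins iff some move reaches an L.
n=0: no move → L
n=1: →0(L), so W
n=2: →0(L), so W
n=3: →0(L), so W
n=4: →2(W), 3(W) — all W, so L
n=5: →0(L), so W
n=6: →4(L), so W
n=7: →0(L), so W
n=8: →4(L), so W
n=9: →6(W), 8(W) — all W, so L
n=10: →9(L), so W
n=11: →0(L), so W
n=12: →9(L), so W
n=13: →0(L), so W
n=14: →7(W), 12(W), 13(W) — all W, so L
n=15: →14(L), so W
n=16: →14(L), so W
n=17: →0(L), so W
n=18: →9(L), so W
n=19: →0(L), so W
n=20: →10(W), 15(W), 18(W), 19(W) — all W, so L
n=21: →14(L), so W
n=22: →20(L), so W
n=23: →0(L), so W
n=24: →12(W), 21(W), 22(W), 23(W) — all W, so L
n=25: →20(L), so W
n=26: →24(L), so W
n=27: →24(L), so W
n=28: →14(L), so W
n=29: →0(L), so W
n=30: →15(W), 25(W), 27(W), 28(W), 29(W) — all W, so L
n=31: →0(L), so W
n=32: →30(L), so W
n=33: →30(L), so W
n=34: →17(W), 32(W), 33(W) — all W, so L
n=35: →30(L), so W
n=36: →34(L), so W
n=37: →0(L), so W
n=38: →19(W), 36(W), 37(W) — all W, so L
n=39: →38(L), so W
n=40: →20(L), so W
L entries with 0 ≤ n ≤ 40: n = 0, 4, 9, 14, 20, 24, 30, 34, 38; that makes 9.

9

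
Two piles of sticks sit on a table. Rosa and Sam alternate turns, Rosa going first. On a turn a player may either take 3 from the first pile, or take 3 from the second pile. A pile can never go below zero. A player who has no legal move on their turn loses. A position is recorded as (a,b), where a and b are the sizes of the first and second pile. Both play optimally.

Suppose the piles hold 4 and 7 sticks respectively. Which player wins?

Positions with no move are L. A position that does have a move is losing for the player to move precisely when every available move leads to a winning position for the opponent. Fill in the labels:
No move ever increases a pile, so every position that can arise here has a ≤ 4 and b ≤ 7; it is enough to label the cells with 0 ≤ a ≤ 4 and 0 ≤ b ≤ 7.
Every move lowers a or b (never raises either), so fill the grid row by row in increasing a, and left to right within a row: each cell's successors are then already labelled.
      b=0  b=1  b=2  b=3  b=4  b=5  b=6  b=7
a=0:    L    L    L    W    W    W    L    L
a=1:    L    L    L    W    W    W    L    L
a=2:    L    L    L    W    W    W    L    L
a=3:    W    W    W    L    L    L    W    W
a=4:    W    W    W    L    L    L    W    W
Cells with no legal move (terminal, hence L): (0,0), (0,1), (0,2), (1,0), (1,1), (1,2), (2,0), (2,1), (2,2).
The remaining L cells, each justified by listing all of its moves:
(0,6): only reaches (0,3)(W), which is W → L
(0,7): only reaches (0,4)(W), which is W → L
(1,6): only reaches (1,3)(W), which is W → L
(1,7): only reaches (1,4)(W), which is W → L
(2,6): only reaches (2,3)(W), which is W → L
(2,7): only reaches (2,4)(W), which is W → L
(3,3): only reaches (0,3)(W), (3,0)(W), all W → L
(3,4): only reaches (0,4)(W), (3,1)(W), all W → L
(3,5): only reaches (0,5)(W), (3,2)(W), all W → L
(4,3): only reaches (1,3)(W), (4,0)(W), all W → L
(4,4): only reaches (1,4)(W), (4,1)(W), all W → L
(4,5): only reaches (1,5)(W), (4,2)(W), all W → L
Every other cell has at least one move into one of the L cells above, so it is W.
From (4,7) Rosa can move to (1,7), reaching an L position.

Rosa wins.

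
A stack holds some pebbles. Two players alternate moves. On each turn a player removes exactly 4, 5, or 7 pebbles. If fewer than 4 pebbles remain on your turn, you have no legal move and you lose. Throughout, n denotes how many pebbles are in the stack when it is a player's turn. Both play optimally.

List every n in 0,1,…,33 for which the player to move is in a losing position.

Classify positions by backward induction: terminal positions (no move available) are L. From any other position, the mover wins iff some move reaches an L.
n=0: no move → L
n=1: no move → L
n=2: no move → L
n=3: no move → L
n=4: can move to 0, which is L ⇒ W
n=5: can move to 1, which is L ⇒ W
n=6: can move to 2, which is L ⇒ W
n=7: can move to 3, which is L ⇒ W
n=8: can move to 3, which is L ⇒ W
n=9: can move to 2, which is L ⇒ W
n=10: can move to 3, which is L ⇒ W
n=11: moves to 7(W), 6(W), 4(W); every one is W ⇒ L
n=12: moves to 8(W), 7(W), 5(W); every one is W ⇒ L
n=13: moves to 9(W), 8(W), 6(W); every one is W ⇒ L
n=14: moves to 10(W), 9(W), 7(W); every one is W ⇒ L
n=15: can move to 11, which is L ⇒ W
n=16: can move to 12, which is L ⇒ W
n=17: can move to 13, which is L ⇒ W
n=18: can move to 14, which is L ⇒ W
n=19: can move to 14, which is L ⇒ W
n=20: can move to 13, which is L ⇒ W
n=21: can move to 14, which is L ⇒ W
n=22: moves to 18(W), 17(W), 15(W); every one is W ⇒ L
n=23: moves to 19(W), 18(W), 16(W); every one is W ⇒ L
n=24: moves to 20(W), 19(W), 17(W); every one is W ⇒ L
n=25: moves to 21(W), 20(W), 18(W); every one is W ⇒ L
n=26: can move to 22, which is L ⇒ W
n=27: can move to 23, which is L ⇒ W
n=28: can move to 24, which is L ⇒ W
n=29: can move to 25, which is L ⇒ W
n=30: can move to 25, which is L ⇒ W
n=31: can move to 24, which is L ⇒ W
n=32: can move to 25, which is L ⇒ W
n=33: moves to 29(W), 28(W), 26(W); every one is W ⇒ L
The losing starting values of n are exactly the entries labelled L in this table (13 of them).

0, 1, 2, 3, 11, 12, 13, 14, 22, 23, 24, 25, 33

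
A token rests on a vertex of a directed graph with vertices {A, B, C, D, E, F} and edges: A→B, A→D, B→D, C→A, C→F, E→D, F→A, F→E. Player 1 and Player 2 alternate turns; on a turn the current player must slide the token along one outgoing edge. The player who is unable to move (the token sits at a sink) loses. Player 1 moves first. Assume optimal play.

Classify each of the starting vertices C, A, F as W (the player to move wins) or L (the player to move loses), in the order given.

Compute win/loss labels from the base case upward. A position with no move is L. Any other position is W if it can reach an L in one move, else L.
Every edge goes from a vertex to one that appears earlier in the order D, B, A, E, F, C, so processing vertices in that order labels each vertex after all of its successors.
D: no outgoing edge → L
B: can move to D, which is L ⇒ W
A: can move to D, which is L ⇒ W
E: can move to D, which is L ⇒ W
F: moves to E(W), A(W); every one is W ⇒ L
C: can move to F, which is L ⇒ W

C: W, A: W, F: L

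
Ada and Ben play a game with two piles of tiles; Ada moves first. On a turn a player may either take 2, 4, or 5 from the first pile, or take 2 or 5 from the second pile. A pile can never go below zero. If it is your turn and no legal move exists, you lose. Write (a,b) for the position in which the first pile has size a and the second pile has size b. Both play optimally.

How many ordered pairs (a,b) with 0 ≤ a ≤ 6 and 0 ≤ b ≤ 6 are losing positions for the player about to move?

14

Classify positions by backward induction: terminal positions (no move available) are L. From any other position, the mover wins iff some move reaches an L.
Every move lowers a or b (never raises either), so fill the grid row by row in increasing a, and left to right within a row: each cell's successors are then already labelled.
      b=0  b=1  b=2  b=3  b=4  b=5  b=6
a=0:    L    L    W    W    L    W    W
a=1:    L    L    W    W    L    W    W
a=2:    W    W    L    L    W    W    L
a=3:    W    W    L    L    W    W    L
a=4:    W    W    W    W    W    L    W
a=5:    W    W    W    W    W    L    W
a=6:    W    W    W    W    W    W    W
Cells with no legal move (terminal, hence L): (0,0), (0,1), (1,0), (1,1).
The remaining L cells, each justified by listing all of its moves:
(0,4): L (sole option (0,2)(W) is W)
(1,4): L (sole option (1,2)(W) is W)
(2,2): L (options (0,2)(W), (2,0)(W) are all W)
(2,3): L (options (0,3)(W), (2,1)(W) are all W)
(2,6): L (options (0,6)(W), (2,4)(W), (2,1)(W) are all W)
(3,2): L (options (1,2)(W), (3,0)(W) are all W)
(3,3): L (options (1,3)(W), (3,1)(W) are all W)
(3,6): L (options (1,6)(W), (3,4)(W), (3,1)(W) are all W)
(4,5): L (options (2,5)(W), (0,5)(W), (4,3)(W), (4,0)(W) are all W)
(5,5): L (options (3,5)(W), (1,5)(W), (0,5)(W), (5,3)(W), (5,0)(W) are all W)
Every other cell has at least one move into one of the L cells above, so it is W.
L cells per row: a=0: 3, a=1: 3, a=2: 3, a=3: 3, a=4: 1, a=5: 1, a=6: 0; total 14.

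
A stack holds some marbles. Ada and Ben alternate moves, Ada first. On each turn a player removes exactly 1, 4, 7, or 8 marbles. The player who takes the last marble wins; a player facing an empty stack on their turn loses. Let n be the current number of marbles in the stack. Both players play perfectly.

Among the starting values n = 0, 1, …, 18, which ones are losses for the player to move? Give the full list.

0, 2, 5, 11, 14, 16

Use the standard recursion: the mover loses at a terminal position; elsewhere, the mover wins exactly when some move hands the opponent an L position.
n=0: no move → L
n=1: reaches L-position 0 → W
n=2: only reaches 1(W), which is W → L
n=3: reaches L-position 2 → W
n=4: reaches L-position 0 → W
n=5: only reaches 4(W), 1(W), all W → L
n=6: reaches L-position 5 → W
n=7: reaches L-position 0 → W
n=8: reaches L-position 0 → W
n=9: reaches L-position 5 → W
n=10: reaches L-position 2 → W
n=11: only reaches 10(W), 7(W), 4(W), 3(W), all W → L
n=12: reaches L-position 11 → W
n=13: reaches L-position 5 → W
n=14: only reaches 13(W), 10(W), 7(W), 6(W), all W → L
n=15: reaches L-position 14 → W
n=16: only reaches 15(W), 12(W), 9(W), 8(W), all W → L
n=17: reaches L-position 16 → W
n=18: reaches L-position 14 → W
Reading off the rows marked L gives the requested list; there are 6 such values of n.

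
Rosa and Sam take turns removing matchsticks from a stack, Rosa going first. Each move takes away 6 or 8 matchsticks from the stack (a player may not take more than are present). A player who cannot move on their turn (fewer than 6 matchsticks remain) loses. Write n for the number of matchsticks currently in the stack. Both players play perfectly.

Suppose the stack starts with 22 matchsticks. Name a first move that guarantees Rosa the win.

Remove 6, leaving 16.

Work bottom-up. With no move the player to move loses. Otherwise the position is W if at least one move leads to an L position for the opponent, and L if every move leads to a W.
n=0: no move → L
n=1: no move → L
n=2: no move → L
n=3: no move → L
n=4: no move → L
n=5: no move → L
n=6: →0(L), so W
n=7: →1(L), so W
n=8: →2(L), so W
n=9: →3(L), so W
n=10: →4(L), so W
n=11: →5(L), so W
n=12: →4(L), so W
n=13: →5(L), so W
n=14: →8(W), 6(W) — all W, so L
n=15: →9(W), 7(W) — all W, so L
n=16: →10(W), 8(W) — all W, so L
n=17: →11(W), 9(W) — all W, so L
n=18: →12(W), 10(W) — all W, so L
n=19: →13(W), 11(W) — all W, so L
n=20: →14(L), so W
n=21: →15(L), so W
n=22: →16(L), so W
From 22, the L positions reachable in one move are: 16, 14. Any move reaching one of these is winning.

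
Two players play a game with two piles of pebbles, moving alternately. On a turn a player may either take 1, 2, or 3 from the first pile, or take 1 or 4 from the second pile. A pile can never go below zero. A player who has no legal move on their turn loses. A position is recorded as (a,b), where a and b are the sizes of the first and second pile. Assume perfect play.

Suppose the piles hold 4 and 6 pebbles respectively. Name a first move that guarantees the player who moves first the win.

Move to (1,6).

Classify positions by backward induction: terminal positions (no move available) are L. From any other position, the mover wins iff some move reaches an L.
No move ever increases a pile, so every position that can arise here has a ≤ 4 and b ≤ 6; it is enough to label the cells with 0 ≤ a ≤ 4 and 0 ≤ b ≤ 6.
Every move lowers a or b (never raises either), so fill the grid row by row in increasing a, and left to right within a row: each cell's successors are then already labelled.
      b=0  b=1  b=2  b=3  b=4  b=5  b=6
a=0:    L    W    L    W    W    L    W
a=1:    W    L    W    L    W    W    L
a=2:    W    W    W    W    L    W    W
a=3:    W    W    W    W    W    W    W
a=4:    L    W    L    W    W    L    W
Cells with no legal move (terminal, hence L): (0,0).
The remaining L cells, each justified by listing all of its moves:
(0,2): L (sole option (0,1)(W) is W)
(0,5): L (options (0,4)(W), (0,1)(W) are all W)
(1,1): L (options (0,1)(W), (1,0)(W) are all W)
(1,3): L (options (0,3)(W), (1,2)(W) are all W)
(1,6): L (options (0,6)(W), (1,5)(W), (1,2)(W) are all W)
(2,4): L (options (1,4)(W), (0,4)(W), (2,3)(W), (2,0)(W) are all W)
(4,0): L (options (3,0)(W), (2,0)(W), (1,0)(W) are all W)
(4,2): L (options (3,2)(W), (2,2)(W), (1,2)(W), (4,1)(W) are all W)
(4,5): L (options (3,5)(W), (2,5)(W), (1,5)(W), (4,4)(W), (4,1)(W) are all W)
Every other cell has at least one move into one of the L cells above, so it is W.
From (4,6), the L positions reachable in one move are: (1,6), (4,5), (4,2). Any move reaching one of these is winning.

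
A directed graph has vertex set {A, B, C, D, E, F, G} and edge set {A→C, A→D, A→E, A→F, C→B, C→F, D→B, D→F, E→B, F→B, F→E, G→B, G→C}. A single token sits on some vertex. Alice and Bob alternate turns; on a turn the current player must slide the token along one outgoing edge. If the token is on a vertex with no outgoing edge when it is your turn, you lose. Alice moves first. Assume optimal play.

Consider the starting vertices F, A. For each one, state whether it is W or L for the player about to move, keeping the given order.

Compute win/loss labels from the base case upward. A position with no move is L. Any other position is W if it can reach an L in one move, else L.
Every edge goes from a vertex to one that appears earlier in the order B, E, F, D, C, A, G, so processing vertices in that order labels each vertex after all of its successors.
B: no outgoing edge → L
E: can move to B, which is L ⇒ W
F: can move to B, which is L ⇒ W
D: can move to B, which is L ⇒ W
C: can move to B, which is L ⇒ W
A: moves to C(W), D(W), F(W), E(W); every one is W ⇒ L
G: can move to B, which is L ⇒ W

F: W, A: L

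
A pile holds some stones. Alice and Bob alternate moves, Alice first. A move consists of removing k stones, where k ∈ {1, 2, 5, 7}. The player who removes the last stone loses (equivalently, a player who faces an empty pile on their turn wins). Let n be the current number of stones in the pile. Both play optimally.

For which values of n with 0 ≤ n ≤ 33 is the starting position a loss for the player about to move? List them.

Work bottom-up. With no move the player to move wins. Otherwise the position is W if at least one move leads to an L position for the opponent, and L if every move leads to a W.
n=0: no move; the opponent has just taken the last stone and therefore loses → W
n=1: only reaches 0(W), which is W → L
n=2: reaches L-position 1 → W
n=3: reaches L-position 1 → W
n=4: only reaches 3(W), 2(W), all W → L
n=5: reaches L-position 4 → W
n=6: reaches L-position 4 → W
n=7: only reaches 6(W), 5(W), 2(W), 0(W), all W → L
n=8: reaches L-position 7 → W
n=9: reaches L-position 7 → W
n=10: only reaches 9(W), 8(W), 5(W), 3(W), all W → L
n=11: reaches L-position 10 → W
n=12: reaches L-position 10 → W
n=13: only reaches 12(W), 11(W), 8(W), 6(W), all W → L
n=14: reaches L-position 13 → W
n=15: reaches L-position 13 → W
n=16: only reaches 15(W), 14(W), 11(W), 9(W), all W → L
n=17: reaches L-position 16 → W
n=18: reaches L-position 16 → W
n=19: only reaches 18(W), 17(W), 14(W), 12(W), all W → L
n=20: reaches L-position 19 → W
n=21: reaches L-position 19 → W
n=22: only reaches 21(W), 20(W), 17(W), 15(W), all W → L
n=23: reaches L-position 22 → W
n=24: reaches L-position 22 → W
n=25: only reaches 24(W), 23(W), 20(W), 18(W), all W → L
n=26: reaches L-position 25 → W
n=27: reaches L-position 25 → W
n=28: only reaches 27(W), 26(W), 23(W), 21(W), all W → L
n=29: reaches L-position 28 → W
n=30: reaches L-position 28 → W
n=31: only reaches 30(W), 29(W), 26(W), 24(W), all W → L
n=32: reaches L-position 31 → W
n=33: reaches L-position 31 → W
Reading off the rows marked L gives the requested list; there are 11 such values of n.

1, 4, 7, 10, 13, 16, 19, 22, 25, 28, 31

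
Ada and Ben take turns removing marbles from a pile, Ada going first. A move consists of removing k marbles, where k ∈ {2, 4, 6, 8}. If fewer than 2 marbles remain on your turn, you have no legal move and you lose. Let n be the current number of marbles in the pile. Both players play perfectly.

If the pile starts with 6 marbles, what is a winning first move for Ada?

Remove 6, leaving 0.

Classify positions by backward induction: terminal positions (no move available) are L. From any other position, the mover wins iff some move reaches an L.
n=0: no move → L
n=1: no move → L
n=2: can move to 0, which is L ⇒ W
n=3: can move to 1, which is L ⇒ W
n=4: can move to 0, which is L ⇒ W
n=5: can move to 1, which is L ⇒ W
n=6: can move to 0, which is L ⇒ W
From 6, the L positions reachable in one move are: 0.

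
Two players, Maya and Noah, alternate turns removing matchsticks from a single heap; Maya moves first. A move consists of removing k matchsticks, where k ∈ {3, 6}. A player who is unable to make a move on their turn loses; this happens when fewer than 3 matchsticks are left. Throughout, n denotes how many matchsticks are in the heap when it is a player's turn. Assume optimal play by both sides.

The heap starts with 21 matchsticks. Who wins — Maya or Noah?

Maya wins.

Compute win/loss labels from the base case upward. A position with no move is L. Any other position is W if it can reach an L in one move, else L.
n=0: no move → L
n=1: no move → L
n=2: no move → L
n=3: reaches L-position 0 → W
n=4: reaches L-position 1 → W
n=5: reaches L-position 2 → W
n=6: reaches L-position 0 → W
n=7: reaches L-position 1 → W
n=8: reaches L-position 2 → W
n=9: only reaches 6(W), 3(W), all W → L
n=10: only reaches 7(W), 4(W), all W → L
n=11: only reaches 8(W), 5(W), all W → L
n=12: reaches L-position 9 → W
n=13: reaches L-position 10 → W
n=14: reaches L-position 11 → W
n=15: reaches L-position 9 → W
n=16: reaches L-position 10 → W
n=17: reaches L-position 11 → W
n=18: only reaches 15(W), 12(W), all W → L
n=19: only reaches 16(W), 13(W), all W → L
n=20: only reaches 17(W), 14(W), all W → L
n=21: reaches L-position 18 → W
The starting position 21 is W: Maya should remove 3, leaving 18, handing over an L position.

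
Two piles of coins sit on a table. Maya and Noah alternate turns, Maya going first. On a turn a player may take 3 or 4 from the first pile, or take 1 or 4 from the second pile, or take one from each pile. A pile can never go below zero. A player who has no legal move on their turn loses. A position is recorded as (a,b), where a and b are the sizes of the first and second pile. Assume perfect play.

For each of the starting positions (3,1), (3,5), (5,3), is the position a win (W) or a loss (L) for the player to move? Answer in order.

Positions with no move are L. A position that does have a move is losing for the player to move precisely when every available move leads to a winning position for the opponent. Fill in the labels:
No move ever increases a pile, so every position that can arise here has a ≤ 5 and b ≤ 5; it is enough to label the cells with 0 ≤ a ≤ 5 and 0 ≤ b ≤ 5.
Every move lowers a or b (never raises either), so fill the grid row by row in increasing a, and left to right within a row: each cell's successors are then already labelled.
      b=0  b=1  b=2  b=3  b=4  b=5
a=0:    L    W    L    W    W    L
a=1:    L    W    L    W    W    L
a=2:    L    W    L    W    W    L
a=3:    W    W    W    W    L    W
a=4:    W    L    W    L    W    W
a=5:    W    L    W    L    W    W
Cells with no legal move (terminal, hence L): (0,0), (1,0), (2,0).
The remaining L cells, each justified by listing all of its moves:
(0,2): L (sole option (0,1)(W) is W)
(0,5): L (options (0,4)(W), (0,1)(W) are all W)
(1,2): L (options (1,1)(W), (0,1)(W) are all W)
(1,5): L (options (1,4)(W), (1,1)(W), (0,4)(W) are all W)
(2,2): L (options (2,1)(W), (1,1)(W) are all W)
(2,5): L (options (2,4)(W), (2,1)(W), (1,4)(W) are all W)
(3,4): L (options (0,4)(W), (3,3)(W), (3,0)(W), (2,3)(W) are all W)
(4,1): L (options (1,1)(W), (0,1)(W), (4,0)(W), (3,0)(W) are all W)
(4,3): L (options (1,3)(W), (0,3)(W), (4,2)(W), (3,2)(W) are all W)
(5,1): L (options (2,1)(W), (1,1)(W), (5,0)(W), (4,0)(W) are all W)
(5,3): L (options (2,3)(W), (1,3)(W), (5,2)(W), (4,2)(W) are all W)
Every other cell has at least one move into one of the L cells above, so it is W.
(3,1): the move to (2,0) reaches an L cell, so W
(3,5): the move to (0,5) reaches an L cell, so W
(5,3): one of the L cells justified above, so L

(3,1): W, (3,5): W, (5,3): L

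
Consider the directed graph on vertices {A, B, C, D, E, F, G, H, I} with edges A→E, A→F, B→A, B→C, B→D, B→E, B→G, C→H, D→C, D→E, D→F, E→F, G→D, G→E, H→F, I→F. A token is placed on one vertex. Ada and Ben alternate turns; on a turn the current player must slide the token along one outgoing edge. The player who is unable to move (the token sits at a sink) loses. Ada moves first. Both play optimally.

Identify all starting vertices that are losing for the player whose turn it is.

Work bottom-up. With no move the player to move loses. Otherwise the position is W if at least one move leads to an L position for the opponent, and L if every move leads to a W.
Every edge goes from a vertex to one that appears earlier in the order F, E, A, I, H, C, D, G, B, so processing vertices in that order labels each vertex after all of its successors.
F: no outgoing edge → L
E: W (go to F, an L position)
A: W (go to F, an L position)
I: W (go to F, an L position)
H: W (go to F, an L position)
C: L (sole option H(W) is W)
D: W (go to C, an L position)
G: L (options D(W), E(W) are all W)
B: W (go to G, an L position)
Reading off the rows marked L gives the requested list; there are 3 such vertices.

C, F, G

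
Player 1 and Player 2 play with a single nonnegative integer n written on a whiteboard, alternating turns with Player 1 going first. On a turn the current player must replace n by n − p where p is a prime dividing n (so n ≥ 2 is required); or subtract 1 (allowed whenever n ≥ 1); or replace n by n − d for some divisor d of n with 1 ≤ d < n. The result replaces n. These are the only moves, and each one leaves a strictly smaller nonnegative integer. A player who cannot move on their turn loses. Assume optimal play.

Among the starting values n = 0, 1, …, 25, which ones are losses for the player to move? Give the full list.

Classify positions by backward induction: terminal positions (no move available) are L. From any other position, the mover wins iff some move reaches an L.
n=0: no move → L
n=1: →0(L), so W
n=2: →0(L), so W
n=3: →0(L), so W
n=4: →2(W), 3(W) — all W, so L
n=5: →0(L), so W
n=6: →4(L), so W
n=7: →0(L), so W
n=8: →4(L), so W
n=9: →6(W), 8(W) — all W, so L
n=10: →9(L), so W
n=11: →0(L), so W
n=12: →9(L), so W
n=13: →0(L), so W
n=14: →7(W), 12(W), 13(W) — all W, so L
n=15: →14(L), so W
n=16: →14(L), so W
n=17: →0(L), so W
n=18: →9(L), so W
n=19: →0(L), so W
n=20: →10(W), 15(W), 16(W), 18(W), 19(W) — all W, so L
n=21: →14(L), so W
n=22: →20(L), so W
n=23: →0(L), so W
n=24: →20(L), so W
n=25: →20(L), so W
Reading off the rows marked L gives the requested list; there are 5 such values of n.

0, 4, 9, 14, 20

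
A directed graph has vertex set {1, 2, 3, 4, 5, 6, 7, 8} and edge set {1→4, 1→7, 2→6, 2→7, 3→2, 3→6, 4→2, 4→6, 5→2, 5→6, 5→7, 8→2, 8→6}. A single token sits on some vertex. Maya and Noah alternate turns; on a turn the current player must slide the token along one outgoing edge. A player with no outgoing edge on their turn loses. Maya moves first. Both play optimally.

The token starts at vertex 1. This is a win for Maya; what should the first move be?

Move to 7.

Work bottom-up. With no move the player to move loses. Otherwise the position is W if at least one move leads to an L position for the opponent, and L if every move leads to a W.
Every edge goes from a vertex to one that appears earlier in the order 7, 6, 2, 8, 3, 5, 4, 1, so processing vertices in that order labels each vertex after all of its successors.
7: no outgoing edge → L
6: no outgoing edge → L
2: reaches L-position 6 → W
8: reaches L-position 6 → W
3: reaches L-position 6 → W
5: reaches L-position 6 → W
4: reaches L-position 6 → W
1: reaches L-position 7 → W
From 1, the L positions reachable in one move are: 7.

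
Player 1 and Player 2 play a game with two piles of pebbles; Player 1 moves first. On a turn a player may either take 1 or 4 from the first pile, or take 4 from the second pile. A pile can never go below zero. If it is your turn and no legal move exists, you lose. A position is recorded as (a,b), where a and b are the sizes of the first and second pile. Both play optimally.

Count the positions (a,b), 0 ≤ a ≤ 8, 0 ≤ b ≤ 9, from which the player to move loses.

Build the W/L table. Terminal = L. A non-terminal position is W if it has a move to some L; otherwise it is L.
Every move lowers a or b (never raises either), so fill the grid row by row in increasing a, and left to right within a row: each cell's successors are then already labelled.
      b=0  b=1  b=2  b=3  b=4  b=5  b=6  b=7  b=8  b=9
a=0:    L    L    L    L    W    W    W    W    L    L
a=1:    W    W    W    W    L    L    L    L    W    W
a=2:    L    L    L    L    W    W    W    W    L    L
a=3:    W    W    W    W    L    L    L    L    W    W
a=4:    W    W    W    W    W    W    W    W    W    W
a=5:    L    L    L    L    W    W    W    W    L    L
a=6:    W    W    W    W    L    L    L    L    W    W
a=7:    L    L    L    L    W    W    W    W    L    L
a=8:    W    W    W    W    L    L    L    L    W    W
Cells with no legal move (terminal, hence L): (0,0), (0,1), (0,2), (0,3).
The remaining L cells, each justified by listing all of its moves:
(0,8): →(0,4)(W) only, which is W, so L
(0,9): →(0,5)(W) only, which is W, so L
(1,4): →(0,4)(W), (1,0)(W) — all W, so L
(1,5): →(0,5)(W), (1,1)(W) — all W, so L
(1,6): →(0,6)(W), (1,2)(W) — all W, so L
(1,7): →(0,7)(W), (1,3)(W) — all W, so L
(2,0): →(1,0)(W) only, which is W, so L
(2,1): →(1,1)(W) only, which is W, so L
(2,2): →(1,2)(W) only, which is W, so L
(2,3): →(1,3)(W) only, which is W, so L
(2,8): →(1,8)(W), (2,4)(W) — all W, so L
(2,9): →(1,9)(W), (2,5)(W) — all W, so L
(3,4): →(2,4)(W), (3,0)(W) — all W, so L
(3,5): →(2,5)(W), (3,1)(W) — all W, so L
(3,6): →(2,6)(W), (3,2)(W) — all W, so L
(3,7): →(2,7)(W), (3,3)(W) — all W, so L
(5,0): →(4,0)(W), (1,0)(W) — all W, so L
(5,1): →(4,1)(W), (1,1)(W) — all W, so L
(5,2): →(4,2)(W), (1,2)(W) — all W, so L
(5,3): →(4,3)(W), (1,3)(W) — all W, so L
(5,8): →(4,8)(W), (1,8)(W), (5,4)(W) — all W, so L
(5,9): →(4,9)(W), (1,9)(W), (5,5)(W) — all W, so L
(6,4): →(5,4)(W), (2,4)(W), (6,0)(W) — all W, so L
(6,5): →(5,5)(W), (2,5)(W), (6,1)(W) — all W, so L
(6,6): →(5,6)(W), (2,6)(W), (6,2)(W) — all W, so L
(6,7): →(5,7)(W), (2,7)(W), (6,3)(W) — all W, so L
(7,0): →(6,0)(W), (3,0)(W) — all W, so L
(7,1): →(6,1)(W), (3,1)(W) — all W, so L
(7,2): →(6,2)(W), (3,2)(W) — all W, so L
(7,3): →(6,3)(W), (3,3)(W) — all W, so L
(7,8): →(6,8)(W), (3,8)(W), (7,4)(W) — all W, so L
(7,9): →(6,9)(W), (3,9)(W), (7,5)(W) — all W, so L
(8,4): →(7,4)(W), (4,4)(W), (8,0)(W) — all W, so L
(8,5): →(7,5)(W), (4,5)(W), (8,1)(W) — all W, so L
(8,6): →(7,6)(W), (4,6)(W), (8,2)(W) — all W, so L
(8,7): →(7,7)(W), (4,7)(W), (8,3)(W) — all W, so L
Every other cell has at least one move into one of the L cells above, so it is W.
L cells per row: a=0: 6, a=1: 4, a=2: 6, a=3: 4, a=4: 0, a=5: 6, a=6: 4, a=7: 6, a=8: 4; total 40.

40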